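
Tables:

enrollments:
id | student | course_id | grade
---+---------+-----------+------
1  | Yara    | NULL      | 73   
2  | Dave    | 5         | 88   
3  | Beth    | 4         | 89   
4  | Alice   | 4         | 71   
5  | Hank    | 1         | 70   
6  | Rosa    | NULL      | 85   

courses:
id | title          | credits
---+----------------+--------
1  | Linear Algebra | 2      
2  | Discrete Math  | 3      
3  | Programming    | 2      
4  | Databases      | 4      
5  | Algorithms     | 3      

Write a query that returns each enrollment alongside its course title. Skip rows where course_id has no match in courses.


INNER JOIN keeps only enrollments rows whose course_id matches an id in courses. Walk through each enrollment:
  - enrollment 1 (Yara): course_id=NULL, no match -> dropped
  - enrollment 2 (Dave): course_id=5 -> matches Algorithms
  - enrollment 3 (Beth): course_id=4 -> matches Databases
  - enrollment 4 (Alice): course_id=4 -> matches Databases
  - enrollment 5 (Hank): course_id=1 -> matches Linear Algebra
  - enrollment 6 (Rosa): course_id=NULL, no match -> dropped
So 2 of 6 rows are dropped.

SQL:
SELECT a.student, b.title AS course
FROM enrollments a
INNER JOIN courses b ON a.course_id = b.id

Result:
student | course        
--------+---------------
Dave    | Algorithms    
Beth    | Databases     
Alice   | Databases     
Hank    | Linear Algebra


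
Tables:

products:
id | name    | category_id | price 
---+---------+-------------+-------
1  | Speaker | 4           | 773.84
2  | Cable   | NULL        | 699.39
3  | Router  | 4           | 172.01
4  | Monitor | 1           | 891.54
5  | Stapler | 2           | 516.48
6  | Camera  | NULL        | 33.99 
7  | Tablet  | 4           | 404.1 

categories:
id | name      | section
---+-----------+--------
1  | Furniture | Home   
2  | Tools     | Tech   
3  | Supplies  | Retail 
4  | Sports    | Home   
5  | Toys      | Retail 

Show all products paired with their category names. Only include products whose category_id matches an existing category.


INNER JOIN keeps only products rows whose category_id matches an id in categories. Walk through each product:
  - product 1 (Speaker): category_id=4 -> matches Sports
  - product 2 (Cable): category_id=NULL, no match -> dropped
  - product 3 (Router): category_id=4 -> matches Sports
  - product 4 (Monitor): category_id=1 -> matches Furniture
  - product 5 (Stapler): category_id=2 -> matches Tools
  - product 6 (Camera): category_id=NULL, no match -> dropped
  - product 7 (Tablet): category_id=4 -> matches Sports
So 2 of 7 rows are dropped.

SQL:
SELECT a.name, b.name AS category
FROM products a
INNER JOIN categories b ON a.category_id = b.id

Result:
name    | category 
--------+----------
Speaker | Sports   
Router  | Sports   
Monitor | Furniture
Stapler | Tools    
Tablet  | Sports   


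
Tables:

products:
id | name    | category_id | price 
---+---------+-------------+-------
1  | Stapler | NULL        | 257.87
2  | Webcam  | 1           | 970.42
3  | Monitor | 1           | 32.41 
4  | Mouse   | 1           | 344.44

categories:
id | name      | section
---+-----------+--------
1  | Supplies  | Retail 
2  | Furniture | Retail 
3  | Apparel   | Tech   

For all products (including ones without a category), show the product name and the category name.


LEFT JOIN keeps every row from products (the left table); where category_id has no match in categories, the category columns become NULL. Walk through each product:
  - product 1 (Stapler): category_id=NULL, no match -> kept with NULL
  - product 2 (Webcam): category_id=1 -> matches Supplies
  - product 3 (Monitor): category_id=1 -> matches Supplies
  - product 4 (Mouse): category_id=1 -> matches Supplies
All 4 rows appear; 1 has NULL category.

SQL:
SELECT a.name, b.name AS category
FROM products a
LEFT JOIN categories b ON a.category_id = b.id

Result:
name    | category
--------+---------
Stapler | NULL    
Webcam  | Supplies
Monitor | Supplies
Mouse   | Supplies


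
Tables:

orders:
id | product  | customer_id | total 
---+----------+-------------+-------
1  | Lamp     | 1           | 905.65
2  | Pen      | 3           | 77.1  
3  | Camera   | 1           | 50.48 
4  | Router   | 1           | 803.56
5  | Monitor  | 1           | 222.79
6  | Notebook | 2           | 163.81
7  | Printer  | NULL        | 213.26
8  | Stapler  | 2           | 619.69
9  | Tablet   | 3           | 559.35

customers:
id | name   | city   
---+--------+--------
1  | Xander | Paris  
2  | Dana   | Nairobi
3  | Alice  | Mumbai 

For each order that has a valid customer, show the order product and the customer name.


INNER JOIN keeps only orders rows whose customer_id matches an id in customers. Walk through each order:
  - order 1 (Lamp): customer_id=1 -> matches Xander
  - order 2 (Pen): customer_id=3 -> matches Alice
  - order 3 (Camera): customer_id=1 -> matches Xander
  - order 4 (Router): customer_id=1 -> matches Xander
  - order 5 (Monitor): customer_id=1 -> matches Xander
  - order 6 (Notebook): customer_id=2 -> matches Dana
  - order 7 (Printer): customer_id=NULL, no match -> dropped
  - order 8 (Stapler): customer_id=2 -> matches Dana
  - order 9 (Tablet): customer_id=3 -> matches Alice
So 1 of 9 rows is dropped.

SQL:
SELECT a.product, b.name AS customer
FROM orders a
INNER JOIN customers b ON a.customer_id = b.id

Result:
product  | customer
---------+---------
Lamp     | Xander  
Pen      | Alice   
Camera   | Xander  
Router   | Xander  
Monitor  | Xander  
Notebook | Dana    
Stapler  | Dana    
Tablet   | Alice   


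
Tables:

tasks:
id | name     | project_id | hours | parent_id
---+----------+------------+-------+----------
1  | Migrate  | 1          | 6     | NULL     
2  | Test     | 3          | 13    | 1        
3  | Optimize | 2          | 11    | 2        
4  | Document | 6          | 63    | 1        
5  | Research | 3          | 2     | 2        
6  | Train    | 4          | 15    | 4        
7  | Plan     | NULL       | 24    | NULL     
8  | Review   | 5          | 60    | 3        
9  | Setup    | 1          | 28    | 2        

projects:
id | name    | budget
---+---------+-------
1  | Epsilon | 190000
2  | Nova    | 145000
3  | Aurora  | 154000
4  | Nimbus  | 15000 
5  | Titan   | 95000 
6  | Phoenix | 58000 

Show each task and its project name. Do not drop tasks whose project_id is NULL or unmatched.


LEFT JOIN keeps every row from tasks (the left table); where project_id has no match in projects, the project columns become NULL. Walk through each task:
  - task 1 (Migrate): project_id=1 -> matches Epsilon
  - task 2 (Test): project_id=3 -> matches Aurora
  - task 3 (Optimize): project_id=2 -> matches Nova
  - task 4 (Document): project_id=6 -> matches Phoenix
  - task 5 (Research): project_id=3 -> matches Aurora
  - task 6 (Train): project_id=4 -> matches Nimbus
  - task 7 (Plan): project_id=NULL, no match -> kept with NULL
  - task 8 (Review): project_id=5 -> matches Titan
  - task 9 (Setup): project_id=1 -> matches Epsilon
All 9 rows appear; 1 has NULL project.

SQL:
SELECT a.name, b.name AS project
FROM tasks a
LEFT JOIN projects b ON a.project_id = b.id

Result:
name     | project
---------+--------
Migrate  | Epsilon
Test     | Aurora 
Optimize | Nova   
Document | Phoenix
Research | Aurora 
Train    | Nimbus 
Plan     | NULL   
Review   | Titan  
Setup    | Epsilon


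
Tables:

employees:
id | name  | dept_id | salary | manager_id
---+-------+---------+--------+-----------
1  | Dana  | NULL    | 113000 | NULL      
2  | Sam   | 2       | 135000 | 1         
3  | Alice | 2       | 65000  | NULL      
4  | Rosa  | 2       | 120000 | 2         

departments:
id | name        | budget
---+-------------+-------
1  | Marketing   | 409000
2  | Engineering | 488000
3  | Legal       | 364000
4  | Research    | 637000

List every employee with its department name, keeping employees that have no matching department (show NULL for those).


LEFT JOIN keeps every row from employees (the left table); where dept_id has no match in departments, the department columns become NULL. Walk through each employee:
  - employee 1 (Dana): dept_id=NULL, no match -> kept with NULL
  - employee 2 (Sam): dept_id=2 -> matches Engineering
  - employee 3 (Alice): dept_id=2 -> matches Engineering
  - employee 4 (Rosa): dept_id=2 -> matches Engineering
All 4 rows appear; 1 has NULL department.

SQL:
SELECT a.name, b.name AS department
FROM employees a
LEFT JOIN departments b ON a.dept_id = b.id

Result:
name  | department 
------+------------
Dana  | NULL       
Sam   | Engineering
Alice | Engineering
Rosa  | Engineering


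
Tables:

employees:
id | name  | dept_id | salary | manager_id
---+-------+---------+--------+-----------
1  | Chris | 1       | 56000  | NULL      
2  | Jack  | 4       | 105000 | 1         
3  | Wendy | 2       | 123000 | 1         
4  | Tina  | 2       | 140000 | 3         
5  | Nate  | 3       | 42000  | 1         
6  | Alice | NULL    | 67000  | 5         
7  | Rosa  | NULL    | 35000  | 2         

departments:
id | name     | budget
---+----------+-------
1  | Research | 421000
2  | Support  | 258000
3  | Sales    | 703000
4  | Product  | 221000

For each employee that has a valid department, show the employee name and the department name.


INNER JOIN keeps only employees rows whose dept_id matches an id in departments. Walk through each employee:
  - employee 1 (Chris): dept_id=1 -> matches Research
  - employee 2 (Jack): dept_id=4 -> matches Product
  - employee 3 (Wendy): dept_id=2 -> matches Support
  - employee 4 (Tina): dept_id=2 -> matches Support
  - employee 5 (Nate): dept_id=3 -> matches Sales
  - employee 6 (Alice): dept_id=NULL, no match -> dropped
  - employee 7 (Rosa): dept_id=NULL, no match -> dropped
So 2 of 7 rows are dropped.

SQL:
SELECT a.name, b.name AS department
FROM employees a
INNER JOIN departments b ON a.dept_id = b.id

Result:
name  | department
------+-----------
Chris | Research  
Jack  | Product   
Wendy | Support   
Tina  | Support   
Nate  | Sales     


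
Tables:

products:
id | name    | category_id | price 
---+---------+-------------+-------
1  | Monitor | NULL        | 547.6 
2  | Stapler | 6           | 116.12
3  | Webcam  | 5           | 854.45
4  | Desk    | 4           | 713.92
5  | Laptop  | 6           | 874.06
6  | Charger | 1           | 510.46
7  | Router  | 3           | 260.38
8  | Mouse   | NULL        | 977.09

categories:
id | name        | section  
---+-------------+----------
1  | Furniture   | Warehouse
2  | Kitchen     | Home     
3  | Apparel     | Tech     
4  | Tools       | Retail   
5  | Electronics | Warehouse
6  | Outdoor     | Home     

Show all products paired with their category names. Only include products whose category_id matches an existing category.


INNER JOIN keeps only products rows whose category_id matches an id in categories. Walk through each product:
  - product 1 (Monitor): category_id=NULL, no match -> dropped
  - product 2 (Stapler): category_id=6 -> matches Outdoor
  - product 3 (Webcam): category_id=5 -> matches Electronics
  - product 4 (Desk): category_id=4 -> matches Tools
  - product 5 (Laptop): category_id=6 -> matches Outdoor
  - product 6 (Charger): category_id=1 -> matches Furniture
  - product 7 (Router): category_id=3 -> matches Apparel
  - product 8 (Mouse): category_id=NULL, no match -> dropped
So 2 of 8 rows are dropped.

SQL:
SELECT a.name, b.name AS category
FROM products a
INNER JOIN categories b ON a.category_id = b.id

Result:
name    | category   
--------+------------
Stapler | Outdoor    
Webcam  | Electronics
Desk    | Tools      
Laptop  | Outdoor    
Charger | Furniture  
Router  | Apparel    


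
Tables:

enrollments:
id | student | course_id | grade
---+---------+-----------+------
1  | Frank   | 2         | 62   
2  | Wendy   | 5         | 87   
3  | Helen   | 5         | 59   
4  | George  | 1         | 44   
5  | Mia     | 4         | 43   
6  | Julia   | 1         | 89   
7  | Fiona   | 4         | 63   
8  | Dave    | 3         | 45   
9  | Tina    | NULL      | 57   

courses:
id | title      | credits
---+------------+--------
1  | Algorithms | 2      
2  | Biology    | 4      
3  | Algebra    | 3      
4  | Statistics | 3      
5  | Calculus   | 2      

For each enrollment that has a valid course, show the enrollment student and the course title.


INNER JOIN keeps only enrollments rows whose course_id matches an id in courses. Walk through each enrollment:
  - enrollment 1 (Frank): course_id=2 -> matches Biology
  - enrollment 2 (Wendy): course_id=5 -> matches Calculus
  - enrollment 3 (Helen): course_id=5 -> matches Calculus
  - enrollment 4 (George): course_id=1 -> matches Algorithms
  - enrollment 5 (Mia): course_id=4 -> matches Statistics
  - enrollment 6 (Julia): course_id=1 -> matches Algorithms
  - enrollment 7 (Fiona): course_id=4 -> matches Statistics
  - enrollment 8 (Dave): course_id=3 -> matches Algebra
  - enrollment 9 (Tina): course_id=NULL, no match -> dropped
So 1 of 9 rows is dropped.

SQL:
SELECT a.student, b.title AS course
FROM enrollments a
INNER JOIN courses b ON a.course_id = b.id

Result:
student | course    
--------+-----------
Frank   | Biology   
Wendy   | Calculus  
Helen   | Calculus  
George  | Algorithms
Mia     | Statistics
Julia   | Algorithms
Fiona   | Statistics
Dave    | Algebra   


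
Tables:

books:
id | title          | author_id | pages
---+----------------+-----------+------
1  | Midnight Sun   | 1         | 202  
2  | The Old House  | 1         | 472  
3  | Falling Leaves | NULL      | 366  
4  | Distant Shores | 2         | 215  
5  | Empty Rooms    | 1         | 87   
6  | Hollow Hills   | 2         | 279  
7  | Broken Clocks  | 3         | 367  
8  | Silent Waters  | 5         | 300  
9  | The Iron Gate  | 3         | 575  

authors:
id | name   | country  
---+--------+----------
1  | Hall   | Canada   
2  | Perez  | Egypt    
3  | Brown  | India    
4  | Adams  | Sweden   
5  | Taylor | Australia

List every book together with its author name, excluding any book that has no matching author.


INNER JOIN keeps only books rows whose author_id matches an id in authors. Walk through each book:
  - book 1 (Midnight Sun): author_id=1 -> matches Hall
  - book 2 (The Old House): author_id=1 -> matches Hall
  - book 3 (Falling Leaves): author_id=NULL, no match -> dropped
  - book 4 (Distant Shores): author_id=2 -> matches Perez
  - book 5 (Empty Rooms): author_id=1 -> matches Hall
  - book 6 (Hollow Hills): author_id=2 -> matches Perez
  - book 7 (Broken Clocks): author_id=3 -> matches Brown
  - book 8 (Silent Waters): author_id=5 -> matches Taylor
  - book 9 (The Iron Gate): author_id=3 -> matches Brown
So 1 of 9 rows is dropped.

SQL:
SELECT a.title, b.name AS author
FROM books a
INNER JOIN authors b ON a.author_id = b.id

Result:
title          | author
---------------+-------
Midnight Sun   | Hall  
The Old House  | Hall  
Distant Shores | Perez 
Empty Rooms    | Hall  
Hollow Hills   | Perez 
Broken Clocks  | Brown 
Silent Waters  | Taylor
The Iron Gate  | Brown 


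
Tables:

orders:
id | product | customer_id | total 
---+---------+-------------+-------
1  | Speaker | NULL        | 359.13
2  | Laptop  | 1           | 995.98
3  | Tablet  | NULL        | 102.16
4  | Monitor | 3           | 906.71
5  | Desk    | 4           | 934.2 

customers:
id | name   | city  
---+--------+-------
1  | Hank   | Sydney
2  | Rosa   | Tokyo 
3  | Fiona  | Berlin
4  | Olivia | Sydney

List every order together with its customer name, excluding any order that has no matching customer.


INNER JOIN keeps only orders rows whose customer_id matches an id in customers. Walk through each order:
  - order 1 (Speaker): customer_id=NULL, no match -> dropped
  - order 2 (Laptop): customer_id=1 -> matches Hank
  - order 3 (Tablet): customer_id=NULL, no match -> dropped
  - order 4 (Monitor): customer_id=3 -> matches Fiona
  - order 5 (Desk): customer_id=4 -> matches Olivia
So 2 of 5 rows are dropped.

SQL:
SELECT a.product, b.name AS customer
FROM orders a
INNER JOIN customers b ON a.customer_id = b.id

Result:
product | customer
--------+---------
Laptop  | Hank    
Monitor | Fiona   
Desk    | Olivia  


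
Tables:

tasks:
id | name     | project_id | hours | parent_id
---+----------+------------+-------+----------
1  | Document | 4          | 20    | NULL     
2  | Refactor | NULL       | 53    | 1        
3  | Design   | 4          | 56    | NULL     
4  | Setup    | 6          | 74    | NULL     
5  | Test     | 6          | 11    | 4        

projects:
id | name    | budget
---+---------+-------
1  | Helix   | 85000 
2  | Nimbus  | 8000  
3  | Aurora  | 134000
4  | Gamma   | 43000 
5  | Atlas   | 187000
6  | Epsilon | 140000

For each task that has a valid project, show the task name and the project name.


INNER JOIN keeps only tasks rows whose project_id matches an id in projects. Walk through each task:
  - task 1 (Document): project_id=4 -> matches Gamma
  - task 2 (Refactor): project_id=NULL, no match -> dropped
  - task 3 (Design): project_id=4 -> matches Gamma
  - task 4 (Setup): project_id=6 -> matches Epsilon
  - task 5 (Test): project_id=6 -> matches Epsilon
So 1 of 5 rows is dropped.

SQL:
SELECT a.name, b.name AS project
FROM tasks a
INNER JOIN projects b ON a.project_id = b.id

Result:
name     | project
---------+--------
Document | Gamma  
Design   | Gamma  
Setup    | Epsilon
Test     | Epsilon


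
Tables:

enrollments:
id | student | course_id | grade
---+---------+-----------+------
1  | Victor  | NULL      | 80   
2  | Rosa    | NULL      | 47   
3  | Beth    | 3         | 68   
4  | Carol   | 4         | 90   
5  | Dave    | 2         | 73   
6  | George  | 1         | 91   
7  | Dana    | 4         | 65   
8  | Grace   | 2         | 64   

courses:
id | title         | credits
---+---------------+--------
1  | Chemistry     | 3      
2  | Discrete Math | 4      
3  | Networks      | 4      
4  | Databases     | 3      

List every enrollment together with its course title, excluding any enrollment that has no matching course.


INNER JOIN keeps only enrollments rows whose course_id matches an id in courses. Walk through each enrollment:
  - enrollment 1 (Victor): course_id=NULL, no match -> dropped
  - enrollment 2 (Rosa): course_id=NULL, no match -> dropped
  - enrollment 3 (Beth): course_id=3 -> matches Networks
  - enrollment 4 (Carol): course_id=4 -> matches Databases
  - enrollment 5 (Dave): course_id=2 -> matches Discrete Math
  - enrollment 6 (George): course_id=1 -> matches Chemistry
  - enrollment 7 (Dana): course_id=4 -> matches Databases
  - enrollment 8 (Grace): course_id=2 -> matches Discrete Math
So 2 of 8 rows are dropped.

SQL:
SELECT a.student, b.title AS course
FROM enrollments a
INNER JOIN courses b ON a.course_id = b.id

Result:
student | course       
--------+--------------
Beth    | Networks     
Carol   | Databases    
Dave    | Discrete Math
George  | Chemistry    
Dana    | Databases    
Grace   | Discrete Math


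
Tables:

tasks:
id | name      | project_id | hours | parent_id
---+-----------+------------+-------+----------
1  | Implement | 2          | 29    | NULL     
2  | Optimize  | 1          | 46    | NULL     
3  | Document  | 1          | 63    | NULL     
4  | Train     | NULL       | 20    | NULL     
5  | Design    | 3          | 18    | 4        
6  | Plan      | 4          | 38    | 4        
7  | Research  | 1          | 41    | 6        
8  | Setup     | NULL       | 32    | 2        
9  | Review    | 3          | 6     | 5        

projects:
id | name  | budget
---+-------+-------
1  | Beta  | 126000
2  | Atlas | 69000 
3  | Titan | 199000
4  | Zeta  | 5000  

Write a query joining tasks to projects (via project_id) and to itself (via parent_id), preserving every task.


Two LEFT JOINs from the same base table tasks: one to projects via project_id, one to tasks itself via parent_id. Both are LEFT so every task is preserved.
Match against projects:
  - task 1 (Implement): project_id=2 -> matches Atlas
  - task 2 (Optimize): project_id=1 -> matches Beta
  - task 3 (Document): project_id=1 -> matches Beta
  - task 4 (Train): project_id=NULL, no match -> kept with NULL
  - task 5 (Design): project_id=3 -> matches Titan
  - task 6 (Plan): project_id=4 -> matches Zeta
  - task 7 (Research): project_id=1 -> matches Beta
  - task 8 (Setup): project_id=NULL, no match -> kept with NULL
  - task 9 (Review): project_id=3 -> matches Titan
Match against tasks (self):
  - task 1 (Implement): parent_id=NULL -> NULL
  - task 2 (Optimize): parent_id=NULL -> NULL
  - task 3 (Document): parent_id=NULL -> NULL
  - task 4 (Train): parent_id=NULL -> NULL
  - task 5 (Design): parent_id=4 -> Train
  - task 6 (Plan): parent_id=4 -> Train
  - task 7 (Research): parent_id=6 -> Plan
  - task 8 (Setup): parent_id=2 -> Optimize
  - task 9 (Review): parent_id=5 -> Design

SQL:
SELECT a.name, b.name AS project, c.name AS parent
FROM tasks a
LEFT JOIN projects b ON a.project_id = b.id
LEFT JOIN tasks c ON a.parent_id = c.id

Result:
name      | project | parent  
----------+---------+---------
Implement | Atlas   | NULL    
Optimize  | Beta    | NULL    
Document  | Beta    | NULL    
Train     | NULL    | NULL    
Design    | Titan   | Train   
Plan      | Zeta    | Train   
Research  | Beta    | Plan    
Setup     | NULL    | Optimize
Review    | Titan   | Design  


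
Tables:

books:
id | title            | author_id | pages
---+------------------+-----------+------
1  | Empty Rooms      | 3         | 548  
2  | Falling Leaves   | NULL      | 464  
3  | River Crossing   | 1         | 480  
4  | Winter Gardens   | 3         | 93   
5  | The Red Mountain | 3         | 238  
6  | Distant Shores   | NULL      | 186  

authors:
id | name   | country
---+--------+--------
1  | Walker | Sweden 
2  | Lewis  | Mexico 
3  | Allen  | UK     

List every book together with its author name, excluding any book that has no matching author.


INNER JOIN keeps only books rows whose author_id matches an id in authors. Walk through each book:
  - book 1 (Empty Rooms): author_id=3 -> matches Allen
  - book 2 (Falling Leaves): author_id=NULL, no match -> dropped
  - book 3 (River Crossing): author_id=1 -> matches Walker
  - book 4 (Winter Gardens): author_id=3 -> matches Allen
  - book 5 (The Red Mountain): author_id=3 -> matches Allen
  - book 6 (Distant Shores): author_id=NULL, no match -> dropped
So 2 of 6 rows are dropped.

SQL:
SELECT a.title, b.name AS author
FROM books a
INNER JOIN authors b ON a.author_id = b.id

Result:
title            | author
-----------------+-------
Empty Rooms      | Allen 
River Crossing   | Walker
Winter Gardens   | Allen 
The Red Mountain | Allen 


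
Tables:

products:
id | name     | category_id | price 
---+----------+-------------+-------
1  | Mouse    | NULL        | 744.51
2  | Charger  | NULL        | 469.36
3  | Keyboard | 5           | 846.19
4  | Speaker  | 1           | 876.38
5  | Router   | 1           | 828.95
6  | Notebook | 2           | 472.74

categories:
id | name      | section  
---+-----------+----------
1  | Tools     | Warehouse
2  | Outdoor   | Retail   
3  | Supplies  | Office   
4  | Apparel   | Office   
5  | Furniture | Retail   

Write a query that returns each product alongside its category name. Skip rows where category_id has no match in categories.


INNER JOIN keeps only products rows whose category_id matches an id in categories. Walk through each product:
  - product 1 (Mouse): category_id=NULL, no match -> dropped
  - product 2 (Charger): category_id=NULL, no match -> dropped
  - product 3 (Keyboard): category_id=5 -> matches Furniture
  - product 4 (Speaker): category_id=1 -> matches Tools
  - product 5 (Router): category_id=1 -> matches Tools
  - product 6 (Notebook): category_id=2 -> matches Outdoor
So 2 of 6 rows are dropped.

SQL:
SELECT a.name, b.name AS category
FROM products a
INNER JOIN categories b ON a.category_id = b.id

Result:
name     | category 
---------+----------
Keyboard | Furniture
Speaker  | Tools    
Router   | Tools    
Notebook | Outdoor  


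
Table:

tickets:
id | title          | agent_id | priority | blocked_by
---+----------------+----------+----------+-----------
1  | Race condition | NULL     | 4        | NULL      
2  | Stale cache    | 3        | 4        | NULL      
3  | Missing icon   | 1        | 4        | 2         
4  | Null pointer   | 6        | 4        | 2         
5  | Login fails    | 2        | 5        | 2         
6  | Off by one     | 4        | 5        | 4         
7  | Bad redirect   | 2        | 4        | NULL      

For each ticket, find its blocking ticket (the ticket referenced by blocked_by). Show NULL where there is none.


This is a self-join: tickets is joined to a second copy of itself, matching each row's blocked_by to another row's id. Use LEFT JOIN so rows with blocked_by=NULL are kept.
  - ticket 1 (Race condition): blocked_by=NULL -> NULL
  - ticket 2 (Stale cache): blocked_by=NULL -> NULL
  - ticket 3 (Missing icon): blocked_by=2 -> Stale cache
  - ticket 4 (Null pointer): blocked_by=2 -> Stale cache
  - ticket 5 (Login fails): blocked_by=2 -> Stale cache
  - ticket 6 (Off by one): blocked_by=4 -> Null pointer
  - ticket 7 (Bad redirect): blocked_by=NULL -> NULL

SQL:
SELECT a.title AS item, b.title AS blocked_by
FROM tickets a
LEFT JOIN tickets b ON a.blocked_by = b.id

Result:
item           | blocked_by  
---------------+-------------
Race condition | NULL        
Stale cache    | NULL        
Missing icon   | Stale cache 
Null pointer   | Stale cache 
Login fails    | Stale cache 
Off by one     | Null pointer
Bad redirect   | NULL        


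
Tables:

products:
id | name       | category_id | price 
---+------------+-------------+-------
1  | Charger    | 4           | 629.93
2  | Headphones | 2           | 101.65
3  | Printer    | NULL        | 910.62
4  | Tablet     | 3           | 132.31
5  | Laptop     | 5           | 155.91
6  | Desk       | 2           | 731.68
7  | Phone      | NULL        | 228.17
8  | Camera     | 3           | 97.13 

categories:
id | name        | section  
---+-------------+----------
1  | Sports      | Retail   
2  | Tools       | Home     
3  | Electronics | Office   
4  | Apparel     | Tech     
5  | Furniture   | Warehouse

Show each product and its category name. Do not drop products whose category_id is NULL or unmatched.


LEFT JOIN keeps every row from products (the left table); where category_id has no match in categories, the category columns become NULL. Walk through each product:
  - product 1 (Charger): category_id=4 -> matches Apparel
  - product 2 (Headphones): category_id=2 -> matches Tools
  - product 3 (Printer): category_id=NULL, no match -> kept with NULL
  - product 4 (Tablet): category_id=3 -> matches Electronics
  - product 5 (Laptop): category_id=5 -> matches Furniture
  - product 6 (Desk): category_id=2 -> matches Tools
  - product 7 (Phone): category_id=NULL, no match -> kept with NULL
  - product 8 (Camera): category_id=3 -> matches Electronics
All 8 rows appear; 2 have NULL category.

SQL:
SELECT a.name, b.name AS category
FROM products a
LEFT JOIN categories b ON a.category_id = b.id

Result:
name       | category   
-----------+------------
Charger    | Apparel    
Headphones | Tools      
Printer    | NULL       
Tablet     | Electronics
Laptop     | Furniture  
Desk       | Tools      
Phone      | NULL       
Camera     | Electronics


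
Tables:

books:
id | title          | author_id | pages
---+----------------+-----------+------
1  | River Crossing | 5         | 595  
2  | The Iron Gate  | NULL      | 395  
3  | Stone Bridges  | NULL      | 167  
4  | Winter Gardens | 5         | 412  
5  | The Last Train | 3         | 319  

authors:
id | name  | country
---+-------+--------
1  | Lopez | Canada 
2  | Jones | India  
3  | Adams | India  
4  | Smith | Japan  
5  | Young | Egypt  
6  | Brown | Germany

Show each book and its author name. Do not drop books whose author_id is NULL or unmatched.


LEFT JOIN keeps every row from books (the left table); where author_id has no match in authors, the author columns become NULL. Walk through each book:
  - book 1 (River Crossing): author_id=5 -> matches Young
  - book 2 (The Iron Gate): author_id=NULL, no match -> kept with NULL
  - book 3 (Stone Bridges): author_id=NULL, no match -> kept with NULL
  - book 4 (Winter Gardens): author_id=5 -> matches Young
  - book 5 (The Last Train): author_id=3 -> matches Adams
All 5 rows appear; 2 have NULL author.

SQL:
SELECT a.title, b.name AS author
FROM books a
LEFT JOIN authors b ON a.author_id = b.id

Result:
title          | author
---------------+-------
River Crossing | Young 
The Iron Gate  | NULL  
Stone Bridges  | NULL  
Winter Gardens | Young 
The Last Train | Adams 


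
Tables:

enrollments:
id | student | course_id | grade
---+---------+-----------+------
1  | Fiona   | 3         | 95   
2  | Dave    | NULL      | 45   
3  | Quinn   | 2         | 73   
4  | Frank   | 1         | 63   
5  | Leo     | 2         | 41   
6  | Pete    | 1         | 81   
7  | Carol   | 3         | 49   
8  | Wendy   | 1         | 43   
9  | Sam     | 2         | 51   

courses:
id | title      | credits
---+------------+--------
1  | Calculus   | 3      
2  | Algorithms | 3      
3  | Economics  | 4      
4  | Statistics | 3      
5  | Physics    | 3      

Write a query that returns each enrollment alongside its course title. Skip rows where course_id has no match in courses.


INNER JOIN keeps only enrollments rows whose course_id matches an id in courses. Walk through each enrollment:
  - enrollment 1 (Fiona): course_id=3 -> matches Economics
  - enrollment 2 (Dave): course_id=NULL, no match -> dropped
  - enrollment 3 (Quinn): course_id=2 -> matches Algorithms
  - enrollment 4 (Frank): course_id=1 -> matches Calculus
  - enrollment 5 (Leo): course_id=2 -> matches Algorithms
  - enrollment 6 (Pete): course_id=1 -> matches Calculus
  - enrollment 7 (Carol): course_id=3 -> matches Economics
  - enrollment 8 (Wendy): course_id=1 -> matches Calculus
  - enrollment 9 (Sam): course_id=2 -> matches Algorithms
So 1 of 9 rows is dropped.

SQL:
SELECT a.student, b.title AS course
FROM enrollments a
INNER JOIN courses b ON a.course_id = b.id

Result:
student | course    
--------+-----------
Fiona   | Economics 
Quinn   | Algorithms
Frank   | Calculus  
Leo     | Algorithms
Pete    | Calculus  
Carol   | Economics 
Wendy   | Calculus  
Sam     | Algorithms


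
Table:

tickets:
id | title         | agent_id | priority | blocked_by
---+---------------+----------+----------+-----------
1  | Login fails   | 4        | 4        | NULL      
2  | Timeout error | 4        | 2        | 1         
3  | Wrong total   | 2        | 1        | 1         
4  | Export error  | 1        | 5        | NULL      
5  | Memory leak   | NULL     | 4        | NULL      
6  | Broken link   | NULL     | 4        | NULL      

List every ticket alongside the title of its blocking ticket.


This is a self-join: tickets is joined to a second copy of itself, matching each row's blocked_by to another row's id. Use LEFT JOIN so rows with blocked_by=NULL are kept.
  - ticket 1 (Login fails): blocked_by=NULL -> NULL
  - ticket 2 (Timeout error): blocked_by=1 -> Login fails
  - ticket 3 (Wrong total): blocked_by=1 -> Login fails
  - ticket 4 (Export error): blocked_by=NULL -> NULL
  - ticket 5 (Memory leak): blocked_by=NULL -> NULL
  - ticket 6 (Broken link): blocked_by=NULL -> NULL

SQL:
SELECT a.title AS item, b.title AS blocked_by
FROM tickets a
LEFT JOIN tickets b ON a.blocked_by = b.id

Result:
item          | blocked_by 
--------------+------------
Login fails   | NULL       
Timeout error | Login fails
Wrong total   | Login fails
Export error  | NULL       
Memory leak   | NULL       
Broken link   | NULL       


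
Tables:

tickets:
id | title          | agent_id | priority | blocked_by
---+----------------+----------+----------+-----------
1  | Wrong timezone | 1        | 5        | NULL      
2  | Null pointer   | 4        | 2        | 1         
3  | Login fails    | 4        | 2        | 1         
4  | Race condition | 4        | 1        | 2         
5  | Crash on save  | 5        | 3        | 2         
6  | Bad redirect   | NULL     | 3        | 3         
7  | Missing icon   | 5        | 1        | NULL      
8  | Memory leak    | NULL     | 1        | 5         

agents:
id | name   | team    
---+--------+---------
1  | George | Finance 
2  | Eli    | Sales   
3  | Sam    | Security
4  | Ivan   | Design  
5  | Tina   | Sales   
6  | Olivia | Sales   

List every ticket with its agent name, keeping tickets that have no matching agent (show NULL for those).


LEFT JOIN keeps every row from tickets (the left table); where agent_id has no match in agents, the agent columns become NULL. Walk through each ticket:
  - ticket 1 (Wrong timezone): agent_id=1 -> matches George
  - ticket 2 (Null pointer): agent_id=4 -> matches Ivan
  - ticket 3 (Login fails): agent_id=4 -> matches Ivan
  - ticket 4 (Race condition): agent_id=4 -> matches Ivan
  - ticket 5 (Crash on save): agent_id=5 -> matches Tina
  - ticket 6 (Bad redirect): agent_id=NULL, no match -> kept with NULL
  - ticket 7 (Missing icon): agent_id=5 -> matches Tina
  - ticket 8 (Memory leak): agent_id=NULL, no match -> kept with NULL
All 8 rows appear; 2 have NULL agent.

SQL:
SELECT a.title, b.name AS agent
FROM tickets a
LEFT JOIN agents b ON a.agent_id = b.id

Result:
title          | agent 
---------------+-------
Wrong timezone | George
Null pointer   | Ivan  
Login fails    | Ivan  
Race condition | Ivan  
Crash on save  | Tina  
Bad redirect   | NULL  
Missing icon   | Tina  
Memory leak    | NULL  


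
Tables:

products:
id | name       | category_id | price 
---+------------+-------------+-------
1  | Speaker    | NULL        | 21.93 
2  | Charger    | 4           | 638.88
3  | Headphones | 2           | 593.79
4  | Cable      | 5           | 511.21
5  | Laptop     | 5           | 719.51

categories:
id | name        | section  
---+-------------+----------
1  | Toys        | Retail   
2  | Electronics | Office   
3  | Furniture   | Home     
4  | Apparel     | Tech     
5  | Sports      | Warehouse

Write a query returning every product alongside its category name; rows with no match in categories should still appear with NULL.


LEFT JOIN keeps every row from products (the left table); where category_id has no match in categories, the category columns become NULL. Walk through each product:
  - product 1 (Speaker): category_id=NULL, no match -> kept with NULL
  - product 2 (Charger): category_id=4 -> matches Apparel
  - product 3 (Headphones): category_id=2 -> matches Electronics
  - product 4 (Cable): category_id=5 -> matches Sports
  - product 5 (Laptop): category_id=5 -> matches Sports
All 5 rows appear; 1 has NULL category.

SQL:
SELECT a.name, b.name AS category
FROM products a
LEFT JOIN categories b ON a.category_id = b.id

Result:
name       | category   
-----------+------------
Speaker    | NULL       
Charger    | Apparel    
Headphones | Electronics
Cable      | Sports     
Laptop     | Sports     


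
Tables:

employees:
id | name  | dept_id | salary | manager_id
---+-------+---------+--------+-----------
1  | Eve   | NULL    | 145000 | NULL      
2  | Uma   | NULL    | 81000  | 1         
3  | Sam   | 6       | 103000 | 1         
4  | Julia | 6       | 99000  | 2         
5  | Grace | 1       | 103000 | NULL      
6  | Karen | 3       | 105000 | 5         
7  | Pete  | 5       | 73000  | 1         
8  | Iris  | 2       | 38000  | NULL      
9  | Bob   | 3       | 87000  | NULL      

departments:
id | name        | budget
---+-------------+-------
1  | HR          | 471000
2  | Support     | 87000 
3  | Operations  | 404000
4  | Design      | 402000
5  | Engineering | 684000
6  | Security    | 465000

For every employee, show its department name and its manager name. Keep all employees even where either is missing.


Two LEFT JOINs from the same base table employees: one to departments via dept_id, one to employees itself via manager_id. Both are LEFT so every employee is preserved.
Match against departments:
  - employee 1 (Eve): dept_id=NULL, no match -> kept with NULL
  - employee 2 (Uma): dept_id=NULL, no match -> kept with NULL
  - employee 3 (Sam): dept_id=6 -> matches Security
  - employee 4 (Julia): dept_id=6 -> matches Security
  - employee 5 (Grace): dept_id=1 -> matches HR
  - employee 6 (Karen): dept_id=3 -> matches Operations
  - employee 7 (Pete): dept_id=5 -> matches Engineering
  - employee 8 (Iris): dept_id=2 -> matches Support
  - employee 9 (Bob): dept_id=3 -> matches Operations
Match against employees (self):
  - employee 1 (Eve): manager_id=NULL -> NULL
  - employee 2 (Uma): manager_id=1 -> Eve
  - employee 3 (Sam): manager_id=1 -> Eve
  - employee 4 (Julia): manager_id=2 -> Uma
  - employee 5 (Grace): manager_id=NULL -> NULL
  - employee 6 (Karen): manager_id=5 -> Grace
  - employee 7 (Pete): manager_id=1 -> Eve
  - employee 8 (Iris): manager_id=NULL -> NULL
  - employee 9 (Bob): manager_id=NULL -> NULL

SQL:
SELECT a.name, b.name AS department, c.name AS manager
FROM employees a
LEFT JOIN departments b ON a.dept_id = b.id
LEFT JOIN employees c ON a.manager_id = c.id

Result:
name  | department  | manager
------+-------------+--------
Eve   | NULL        | NULL   
Uma   | NULL        | Eve    
Sam   | Security    | Eve    
Julia | Security    | Uma    
Grace | HR          | NULL   
Karen | Operations  | Grace  
Pete  | Engineering | Eve    
Iris  | Support     | NULL   
Bob   | Operations  | NULL   


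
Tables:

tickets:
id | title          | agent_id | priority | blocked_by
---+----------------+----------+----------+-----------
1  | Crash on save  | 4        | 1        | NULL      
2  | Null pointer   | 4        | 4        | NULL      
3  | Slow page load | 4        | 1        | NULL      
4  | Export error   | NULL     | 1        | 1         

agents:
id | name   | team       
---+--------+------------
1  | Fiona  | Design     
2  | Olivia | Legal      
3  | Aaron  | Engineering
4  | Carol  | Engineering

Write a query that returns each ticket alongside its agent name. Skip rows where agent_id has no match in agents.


INNER JOIN keeps only tickets rows whose agent_id matches an id in agents. Walk through each ticket:
  - ticket 1 (Crash on save): agent_id=4 -> matches Carol
  - ticket 2 (Null pointer): agent_id=4 -> matches Carol
  - ticket 3 (Slow page load): agent_id=4 -> matches Carol
  - ticket 4 (Export error): agent_id=NULL, no match -> dropped
So 1 of 4 rows is dropped.

SQL:
SELECT a.title, b.name AS agent
FROM tickets a
INNER JOIN agents b ON a.agent_id = b.id

Result:
title          | agent
---------------+------
Crash on save  | Carol
Null pointer   | Carol
Slow page load | Carol


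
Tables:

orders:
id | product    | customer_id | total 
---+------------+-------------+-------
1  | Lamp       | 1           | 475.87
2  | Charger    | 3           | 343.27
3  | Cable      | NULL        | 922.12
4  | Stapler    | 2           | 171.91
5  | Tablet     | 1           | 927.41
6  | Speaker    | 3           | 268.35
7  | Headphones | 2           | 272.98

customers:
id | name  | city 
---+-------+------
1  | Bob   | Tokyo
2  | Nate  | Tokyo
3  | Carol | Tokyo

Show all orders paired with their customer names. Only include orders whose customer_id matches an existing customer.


INNER JOIN keeps only orders rows whose customer_id matches an id in customers. Walk through each order:
  - order 1 (Lamp): customer_id=1 -> matches Bob
  - order 2 (Charger): customer_id=3 -> matches Carol
  - order 3 (Cable): customer_id=NULL, no match -> dropped
  - order 4 (Stapler): customer_id=2 -> matches Nate
  - order 5 (Tablet): customer_id=1 -> matches Bob
  - order 6 (Speaker): customer_id=3 -> matches Carol
  - order 7 (Headphones): customer_id=2 -> matches Nate
So 1 of 7 rows is dropped.

SQL:
SELECT a.product, b.name AS customer
FROM orders a
INNER JOIN customers b ON a.customer_id = b.id

Result:
product    | customer
-----------+---------
Lamp       | Bob     
Charger    | Carol   
Stapler    | Nate    
Tablet     | Bob     
Speaker    | Carol   
Headphones | Nate    


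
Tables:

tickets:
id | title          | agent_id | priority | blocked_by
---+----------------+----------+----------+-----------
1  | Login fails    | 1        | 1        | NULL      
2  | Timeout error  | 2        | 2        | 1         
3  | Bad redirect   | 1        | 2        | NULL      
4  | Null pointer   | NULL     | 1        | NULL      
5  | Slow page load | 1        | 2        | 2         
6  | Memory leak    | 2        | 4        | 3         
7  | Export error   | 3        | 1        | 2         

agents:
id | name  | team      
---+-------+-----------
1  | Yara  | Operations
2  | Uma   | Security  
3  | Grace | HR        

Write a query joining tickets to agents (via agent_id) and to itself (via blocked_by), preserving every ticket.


Two LEFT JOINs from the same base table tickets: one to agents via agent_id, one to tickets itself via blocked_by. Both are LEFT so every ticket is preserved.
Match against agents:
  - ticket 1 (Login fails): agent_id=1 -> matches Yara
  - ticket 2 (Timeout error): agent_id=2 -> matches Uma
  - ticket 3 (Bad redirect): agent_id=1 -> matches Yara
  - ticket 4 (Null pointer): agent_id=NULL, no match -> kept with NULL
  - ticket 5 (Slow page load): agent_id=1 -> matches Yara
  - ticket 6 (Memory leak): agent_id=2 -> matches Uma
  - ticket 7 (Export error): agent_id=3 -> matches Grace
Match against tickets (self):
  - ticket 1 (Login fails): blocked_by=NULL -> NULL
  - ticket 2 (Timeout error): blocked_by=1 -> Login fails
  - ticket 3 (Bad redirect): blocked_by=NULL -> NULL
  - ticket 4 (Null pointer): blocked_by=NULL -> NULL
  - ticket 5 (Slow page load): blocked_by=2 -> Timeout error
  - ticket 6 (Memory leak): blocked_by=3 -> Bad redirect
  - ticket 7 (Export error): blocked_by=2 -> Timeout error

SQL:
SELECT a.title, b.name AS agent, c.title AS blocked_by
FROM tickets a
LEFT JOIN agents b ON a.agent_id = b.id
LEFT JOIN tickets c ON a.blocked_by = c.id

Result:
title          | agent | blocked_by   
---------------+-------+--------------
Login fails    | Yara  | NULL         
Timeout error  | Uma   | Login fails  
Bad redirect   | Yara  | NULL         
Null pointer   | NULL  | NULL         
Slow page load | Yara  | Timeout error
Memory leak    | Uma   | Bad redirect 
Export error   | Grace | Timeout error
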